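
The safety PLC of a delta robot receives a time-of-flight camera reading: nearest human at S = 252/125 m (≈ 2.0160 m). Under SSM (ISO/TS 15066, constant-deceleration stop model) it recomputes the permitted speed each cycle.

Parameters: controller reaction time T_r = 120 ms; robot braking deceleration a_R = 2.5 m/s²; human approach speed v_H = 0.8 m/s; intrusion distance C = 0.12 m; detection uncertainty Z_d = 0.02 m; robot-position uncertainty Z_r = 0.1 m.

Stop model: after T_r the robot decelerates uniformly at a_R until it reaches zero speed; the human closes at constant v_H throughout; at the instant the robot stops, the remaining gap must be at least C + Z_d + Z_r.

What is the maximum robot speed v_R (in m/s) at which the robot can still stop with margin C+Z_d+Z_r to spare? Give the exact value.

v_R_max = 2 m/s = 2.0000 m/s

quadratic (1/5)·v² + (11/25)·v + (-42/25) = 0
  disc = (11/25)² − 4·(1/5)·(-42/25) = 961/625 ; √disc = 31/25
  v_R = (−(11/25) + 31/25) / (2·(1/5)) = 2 m/s
check:
T_s = v_R/a_R = 2/(5/2) = 0.8000 s
robot in T_r: 2.0000·0.1200 = 0.2400 m
robot covers 2.0000·0.8000 − ½·2.5000·0.8000² = 0.8000 m while stopping
person approaches 0.8000·(0.1200+0.8000) = 0.7360 m
residual clearance needed = 0.1200+0.0200+0.1000 = 0.2400 m
sum ≈ 0.2400+0.8000+0.7360+0.2400 ≈ 2.0160 m = S ✓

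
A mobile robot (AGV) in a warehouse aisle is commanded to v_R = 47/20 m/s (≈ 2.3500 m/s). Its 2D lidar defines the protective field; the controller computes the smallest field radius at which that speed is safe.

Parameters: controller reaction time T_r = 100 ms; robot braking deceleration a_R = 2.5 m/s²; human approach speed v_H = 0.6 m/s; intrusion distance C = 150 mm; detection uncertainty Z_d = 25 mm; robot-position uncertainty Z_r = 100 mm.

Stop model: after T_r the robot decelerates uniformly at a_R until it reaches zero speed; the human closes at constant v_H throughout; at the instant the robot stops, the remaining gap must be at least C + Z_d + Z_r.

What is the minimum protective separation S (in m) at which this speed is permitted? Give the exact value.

S_min = 4477/2000 m = 2.2385 m

T_s = v_R/a_R = (47/20)/(5/2) = 0.9400 s
robot in T_r: 2.3500·0.1000 = 0.2350 m
braking distance = 2.3500²/(2·2.5000) = 1.1045 m
person approaches 0.6000·(0.1000+0.9400) = 0.6240 m
C+Z_d+Z_r = 0.1500+0.0250+0.1000 = 0.2750 m
S_min ≈ 0.2350+1.1045+0.6240+0.2750  ⇒  S_min = 4477/2000 m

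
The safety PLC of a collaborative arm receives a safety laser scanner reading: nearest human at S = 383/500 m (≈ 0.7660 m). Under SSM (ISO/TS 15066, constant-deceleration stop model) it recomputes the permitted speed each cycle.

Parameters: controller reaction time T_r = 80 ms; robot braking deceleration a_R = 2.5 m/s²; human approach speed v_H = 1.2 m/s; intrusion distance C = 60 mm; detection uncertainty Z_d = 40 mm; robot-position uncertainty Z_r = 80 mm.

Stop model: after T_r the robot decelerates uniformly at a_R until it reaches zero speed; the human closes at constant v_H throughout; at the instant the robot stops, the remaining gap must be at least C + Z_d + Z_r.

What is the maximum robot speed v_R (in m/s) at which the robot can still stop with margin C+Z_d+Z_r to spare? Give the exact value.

v_R_max = 7/10 m/s = 0.7000 m/s

quadratic (1/5)·v² + (14/25)·v + (-49/100) = 0
  disc = (14/25)² − 4·(1/5)·(-49/100) = 441/625 ; √disc = 21/25
  v_R = (−(14/25) + 21/25) / (2·(1/5)) = 7/10 m/s
check:
braking lasts T_s = (7/10)/(5/2) = 0.2800 s
robot covers v_R·T_r = 0.7000·0.0800 = 0.0560 m before braking
robot under decel: 0.7000²/(2·2.5000) = 0.0980 m
human closes 1.2000·0.3600 = 0.4320 m
residual clearance needed = 0.0600+0.0400+0.0800 = 0.1800 m
sum ≈ 0.0560+0.0980+0.4320+0.1800 ≈ 0.7660 m = S ✓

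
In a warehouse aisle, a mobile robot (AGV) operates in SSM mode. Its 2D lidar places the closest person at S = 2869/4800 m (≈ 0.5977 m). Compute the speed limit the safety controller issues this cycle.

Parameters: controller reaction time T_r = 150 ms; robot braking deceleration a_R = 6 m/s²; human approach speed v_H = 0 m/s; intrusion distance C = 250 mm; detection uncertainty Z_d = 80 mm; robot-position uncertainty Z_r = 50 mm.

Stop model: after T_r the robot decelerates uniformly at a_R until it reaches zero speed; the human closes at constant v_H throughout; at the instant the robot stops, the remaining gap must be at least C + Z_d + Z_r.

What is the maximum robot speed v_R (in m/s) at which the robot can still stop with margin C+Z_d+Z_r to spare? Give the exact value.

v_R_max = 19/20 m/s = 0.9500 m/s

at the boundary: (1/12)·v² + (3/20)·v + (-209/960) = 0
  disc = (3/20)² − 4·(1/12)·(-209/960) = 1369/14400 ; √disc = 37/120
  v_R = (−(3/20) + 37/120) / (2·(1/12)) = 19/20 m/s
check:
braking lasts T_s = (19/20)/6 = 0.1583 s
reaction-phase robot travel = 0.9500·0.1500 = 0.1425 m
braking distance = 0.9500²/(2·6.0000) = 0.0752 m
person approaches 0.0000·(0.1500+0.1583) = 0.0000 m
margins: 0.2500+0.0800+0.0500 = 0.3800 m
sum ≈ 0.1425+0.0752+0.0000+0.3800 ≈ 0.5977 m = S ✓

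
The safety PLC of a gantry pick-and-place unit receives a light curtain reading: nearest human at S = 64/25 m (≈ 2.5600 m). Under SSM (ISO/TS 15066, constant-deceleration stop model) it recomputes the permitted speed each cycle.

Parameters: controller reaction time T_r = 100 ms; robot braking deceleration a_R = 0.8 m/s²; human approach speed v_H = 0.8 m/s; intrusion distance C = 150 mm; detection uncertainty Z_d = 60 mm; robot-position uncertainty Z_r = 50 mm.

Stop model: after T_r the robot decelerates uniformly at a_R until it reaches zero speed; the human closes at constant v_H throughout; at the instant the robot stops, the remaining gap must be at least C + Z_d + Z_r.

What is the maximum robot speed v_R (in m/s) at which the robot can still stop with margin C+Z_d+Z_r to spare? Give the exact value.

v_R_max = 6/5 m/s = 1.2000 m/s

quadratic (5/8)·v² + (11/10)·v + (-111/50) = 0
  disc = (11/10)² − 4·(5/8)·(-111/50) = 169/25 ; √disc = 13/5
  v_R = (−(11/10) + 13/5) / (2·(5/8)) = 6/5 m/s
check:
stop time T_s = (6/5)/(4/5) = 1.5000 s
robot covers v_R·T_r = 1.2000·0.1000 = 0.1200 m before braking
robot under decel: 1.2000²/(2·0.8000) = 0.9000 m
person approaches 0.8000·(0.1000+1.5000) = 1.2800 m
C+Z_d+Z_r = 0.1500+0.0600+0.0500 = 0.2600 m
sum ≈ 0.1200+0.9000+1.2800+0.2600 ≈ 2.5600 m = S ✓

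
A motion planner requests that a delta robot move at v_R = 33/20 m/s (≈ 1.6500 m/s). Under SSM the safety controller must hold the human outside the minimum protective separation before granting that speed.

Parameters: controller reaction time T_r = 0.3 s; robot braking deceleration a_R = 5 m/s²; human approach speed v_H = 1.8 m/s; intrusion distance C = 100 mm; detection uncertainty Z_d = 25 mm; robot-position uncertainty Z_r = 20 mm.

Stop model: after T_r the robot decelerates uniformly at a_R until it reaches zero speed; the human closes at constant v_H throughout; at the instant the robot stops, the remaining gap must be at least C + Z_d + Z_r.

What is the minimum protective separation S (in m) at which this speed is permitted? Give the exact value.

S_min = 1637/800 m = 2.0463 m

stop time T_s = (33/20)/5 = 0.3300 s
robot in T_r: 1.6500·0.3000 = 0.4950 m
braking distance = 1.6500²/(2·5.0000) = 0.2722 m
human over T_r+T_s: 1.8000·(0.3000+0.3300) = 1.1340 m
C+Z_d+Z_r = 0.1000+0.0250+0.0200 = 0.1450 m
S_min ≈ 0.4950+0.2722+1.1340+0.1450  ⇒  S_min = 1637/800 m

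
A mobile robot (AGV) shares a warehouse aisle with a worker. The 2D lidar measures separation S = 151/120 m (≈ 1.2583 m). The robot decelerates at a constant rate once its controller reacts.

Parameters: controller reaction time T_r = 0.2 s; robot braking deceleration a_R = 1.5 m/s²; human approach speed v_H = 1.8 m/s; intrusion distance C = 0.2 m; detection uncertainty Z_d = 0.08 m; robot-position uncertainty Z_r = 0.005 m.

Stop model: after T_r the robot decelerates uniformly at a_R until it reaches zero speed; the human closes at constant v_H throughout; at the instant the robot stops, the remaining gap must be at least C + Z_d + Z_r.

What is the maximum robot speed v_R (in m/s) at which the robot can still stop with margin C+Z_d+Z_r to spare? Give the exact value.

quadratic (1/3)·v² + (7/5)·v + (-46/75) = 0
  disc = (7/5)² − 4·(1/3)·(-46/75) = 25/9 ; √disc = 5/3
  v_R = (−(7/5) + 5/3) / (2·(1/3)) = 2/5 m/s
check:
stop time T_s = (2/5)/(3/2) = 0.2667 s
robot in T_r: 0.4000·0.2000 = 0.0800 m
braking distance = 0.4000²/(2·1.5000) = 0.0533 m
human closes 1.8000·0.4667 = 0.8400 m
residual clearance needed = 0.2000+0.0800+0.0050 = 0.2850 m
sum ≈ 0.0800+0.0533+0.8400+0.2850 ≈ 1.2583 m = S ✓

v_R_max = 2/5 m/s = 0.4000 m/s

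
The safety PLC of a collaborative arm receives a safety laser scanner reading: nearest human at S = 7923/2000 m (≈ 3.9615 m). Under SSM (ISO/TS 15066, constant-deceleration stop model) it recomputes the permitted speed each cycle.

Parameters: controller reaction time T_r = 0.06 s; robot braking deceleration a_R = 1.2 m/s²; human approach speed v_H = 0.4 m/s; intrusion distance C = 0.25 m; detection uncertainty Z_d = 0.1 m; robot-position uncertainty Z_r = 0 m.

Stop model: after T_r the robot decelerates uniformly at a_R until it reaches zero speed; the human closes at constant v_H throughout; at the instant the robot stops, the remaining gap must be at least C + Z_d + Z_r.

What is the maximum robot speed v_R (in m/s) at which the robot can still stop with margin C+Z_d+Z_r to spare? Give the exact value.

v_R_max = 5/2 m/s = 2.5000 m/s

quadratic (5/12)·v² + (59/150)·v + (-287/80) = 0
  disc = (59/150)² − 4·(5/12)·(-287/80) = 552049/90000 ; √disc = 743/300
  v_R = (−(59/150) + 743/300) / (2·(5/12)) = 5/2 m/s
check:
braking lasts T_s = (5/2)/(6/5) = 2.0833 s
reaction-phase robot travel = 2.5000·0.0600 = 0.1500 m
robot under decel: 2.5000²/(2·1.2000) = 2.6042 m
person approaches 0.4000·(0.0600+2.0833) = 0.8573 m
residual clearance needed = 0.2500+0.1000+0.0000 = 0.3500 m
sum ≈ 0.1500+2.6042+0.8573+0.3500 ≈ 3.9615 m = S ✓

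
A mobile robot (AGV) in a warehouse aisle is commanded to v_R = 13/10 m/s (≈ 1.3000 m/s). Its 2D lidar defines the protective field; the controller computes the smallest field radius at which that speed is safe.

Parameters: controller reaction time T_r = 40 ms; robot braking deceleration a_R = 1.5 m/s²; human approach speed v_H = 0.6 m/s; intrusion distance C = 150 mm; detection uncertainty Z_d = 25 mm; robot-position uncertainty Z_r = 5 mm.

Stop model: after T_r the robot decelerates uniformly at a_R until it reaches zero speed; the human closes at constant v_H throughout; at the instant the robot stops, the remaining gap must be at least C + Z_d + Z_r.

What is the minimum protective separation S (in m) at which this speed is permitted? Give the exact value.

S_min = 2009/1500 m = 1.3393 m

stop time T_s = (13/10)/(3/2) = 0.8667 s
robot covers v_R·T_r = 1.3000·0.0400 = 0.0520 m before braking
robot covers 1.3000·0.8667 − ½·1.5000·0.8667² = 0.5633 m while stopping
human over T_r+T_s: 0.6000·(0.0400+0.8667) = 0.5440 m
margins: 0.1500+0.0250+0.0050 = 0.1800 m
S_min ≈ 0.0520+0.5633+0.5440+0.1800  ⇒  S_min = 2009/1500 m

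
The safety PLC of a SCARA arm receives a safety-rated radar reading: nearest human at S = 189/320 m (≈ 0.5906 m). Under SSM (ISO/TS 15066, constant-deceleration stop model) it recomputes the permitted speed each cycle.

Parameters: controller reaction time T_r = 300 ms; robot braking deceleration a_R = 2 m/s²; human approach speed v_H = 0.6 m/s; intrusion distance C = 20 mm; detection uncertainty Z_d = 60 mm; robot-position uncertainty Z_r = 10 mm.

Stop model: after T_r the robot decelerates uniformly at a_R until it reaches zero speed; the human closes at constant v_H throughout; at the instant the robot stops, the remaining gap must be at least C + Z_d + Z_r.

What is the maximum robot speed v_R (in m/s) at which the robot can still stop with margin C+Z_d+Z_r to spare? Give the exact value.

at the boundary: (1/4)·v² + (3/5)·v + (-513/1600) = 0
  disc = (3/5)² − 4·(1/4)·(-513/1600) = 1089/1600 ; √disc = 33/40
  v_R = (−(3/5) + 33/40) / (2·(1/4)) = 9/20 m/s
check:
T_s = v_R/a_R = (9/20)/2 = 0.2250 s
reaction-phase robot travel = 0.4500·0.3000 = 0.1350 m
robot covers 0.4500·0.2250 − ½·2.0000·0.2250² = 0.0506 m while stopping
person approaches 0.6000·(0.3000+0.2250) = 0.3150 m
residual clearance needed = 0.0200+0.0600+0.0100 = 0.0900 m
sum ≈ 0.1350+0.0506+0.3150+0.0900 ≈ 0.5906 m = S ✓

v_R_max = 9/20 m/s = 0.4500 m/s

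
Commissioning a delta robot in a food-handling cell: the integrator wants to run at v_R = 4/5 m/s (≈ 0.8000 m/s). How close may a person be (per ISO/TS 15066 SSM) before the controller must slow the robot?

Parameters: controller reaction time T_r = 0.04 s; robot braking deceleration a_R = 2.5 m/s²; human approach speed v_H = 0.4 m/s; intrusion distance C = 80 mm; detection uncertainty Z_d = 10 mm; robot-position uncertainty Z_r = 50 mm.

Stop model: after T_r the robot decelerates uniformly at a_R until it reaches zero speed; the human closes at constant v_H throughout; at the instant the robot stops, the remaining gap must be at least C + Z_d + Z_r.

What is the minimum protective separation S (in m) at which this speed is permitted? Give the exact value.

S_min = 111/250 m = 0.4440 m

T_s = v_R/a_R = (4/5)/(5/2) = 0.3200 s
robot in T_r: 0.8000·0.0400 = 0.0320 m
braking distance = 0.8000²/(2·2.5000) = 0.1280 m
human closes 0.4000·0.3600 = 0.1440 m
residual clearance needed = 0.0800+0.0100+0.0500 = 0.1400 m
S_min ≈ 0.0320+0.1280+0.1440+0.1400  ⇒  S_min = 111/250 m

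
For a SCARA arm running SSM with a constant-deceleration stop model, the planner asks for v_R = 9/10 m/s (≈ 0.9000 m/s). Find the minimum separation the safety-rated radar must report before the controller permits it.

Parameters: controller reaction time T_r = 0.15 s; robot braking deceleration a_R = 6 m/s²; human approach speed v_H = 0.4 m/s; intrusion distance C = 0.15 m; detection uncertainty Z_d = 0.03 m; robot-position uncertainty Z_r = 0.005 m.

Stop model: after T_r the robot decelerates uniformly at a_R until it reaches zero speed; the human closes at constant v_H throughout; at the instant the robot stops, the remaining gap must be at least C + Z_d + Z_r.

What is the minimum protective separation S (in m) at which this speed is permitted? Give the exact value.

stop time T_s = (9/10)/6 = 0.1500 s
reaction-phase robot travel = 0.9000·0.1500 = 0.1350 m
robot covers 0.9000·0.1500 − ½·6.0000·0.1500² = 0.0675 m while stopping
person approaches 0.4000·(0.1500+0.1500) = 0.1200 m
C+Z_d+Z_r = 0.1500+0.0300+0.0050 = 0.1850 m
S_min ≈ 0.1350+0.0675+0.1200+0.1850  ⇒  S_min = 203/400 m

S_min = 203/400 m = 0.5075 m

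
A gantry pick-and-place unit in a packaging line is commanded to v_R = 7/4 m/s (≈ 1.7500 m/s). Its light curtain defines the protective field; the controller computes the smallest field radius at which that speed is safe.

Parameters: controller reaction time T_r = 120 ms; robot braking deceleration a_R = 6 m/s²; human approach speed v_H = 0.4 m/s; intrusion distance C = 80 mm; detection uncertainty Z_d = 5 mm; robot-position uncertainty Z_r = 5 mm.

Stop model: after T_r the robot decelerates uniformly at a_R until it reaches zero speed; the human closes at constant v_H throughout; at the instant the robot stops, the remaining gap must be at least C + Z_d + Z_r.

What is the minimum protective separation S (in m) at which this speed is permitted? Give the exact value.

T_s = v_R/a_R = (7/4)/6 = 0.2917 s
reaction-phase robot travel = 1.7500·0.1200 = 0.2100 m
braking distance = 1.7500²/(2·6.0000) = 0.2552 m
human over T_r+T_s: 0.4000·(0.1200+0.2917) = 0.1647 m
C+Z_d+Z_r = 0.0800+0.0050+0.0050 = 0.0900 m
S_min ≈ 0.2100+0.2552+0.1647+0.0900  ⇒  S_min = 5759/8000 m

S_min = 5759/8000 m = 0.7199 m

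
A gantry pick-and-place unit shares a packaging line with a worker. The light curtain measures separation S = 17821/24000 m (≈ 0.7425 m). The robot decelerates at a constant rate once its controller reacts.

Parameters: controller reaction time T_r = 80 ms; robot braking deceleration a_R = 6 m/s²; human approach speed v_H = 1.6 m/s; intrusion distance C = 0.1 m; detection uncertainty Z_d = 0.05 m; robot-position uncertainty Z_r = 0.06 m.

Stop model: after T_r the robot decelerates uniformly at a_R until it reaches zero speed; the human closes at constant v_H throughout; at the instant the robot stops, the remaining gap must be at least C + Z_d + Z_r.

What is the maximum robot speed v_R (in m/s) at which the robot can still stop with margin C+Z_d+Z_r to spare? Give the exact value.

v_R_max = 19/20 m/s = 0.9500 m/s

quadratic (1/12)·v² + (26/75)·v + (-9709/24000) = 0
  disc = (26/75)² − 4·(1/12)·(-9709/24000) = 10201/40000 ; √disc = 101/200
  v_R = (−(26/75) + 101/200) / (2·(1/12)) = 19/20 m/s
check:
braking lasts T_s = (19/20)/6 = 0.1583 s
robot covers v_R·T_r = 0.9500·0.0800 = 0.0760 m before braking
braking distance = 0.9500²/(2·6.0000) = 0.0752 m
human over T_r+T_s: 1.6000·(0.0800+0.1583) = 0.3813 m
margins: 0.1000+0.0500+0.0600 = 0.2100 m
sum ≈ 0.0760+0.0752+0.3813+0.2100 ≈ 0.7425 m = S ✓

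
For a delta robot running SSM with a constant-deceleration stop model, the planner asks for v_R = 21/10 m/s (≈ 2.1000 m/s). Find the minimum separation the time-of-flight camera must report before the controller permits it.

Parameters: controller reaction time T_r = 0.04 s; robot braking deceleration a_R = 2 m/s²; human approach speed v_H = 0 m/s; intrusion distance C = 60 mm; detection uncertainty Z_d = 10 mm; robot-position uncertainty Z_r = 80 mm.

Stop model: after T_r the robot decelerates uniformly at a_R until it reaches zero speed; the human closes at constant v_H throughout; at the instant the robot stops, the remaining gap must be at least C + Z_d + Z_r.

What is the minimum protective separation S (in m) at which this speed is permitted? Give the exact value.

T_s = v_R/a_R = (21/10)/2 = 1.0500 s
reaction-phase robot travel = 2.1000·0.0400 = 0.0840 m
robot covers 2.1000·1.0500 − ½·2.0000·1.0500² = 1.1025 m while stopping
person approaches 0.0000·(0.0400+1.0500) = 0.0000 m
residual clearance needed = 0.0600+0.0100+0.0800 = 0.1500 m
S_min ≈ 0.0840+1.1025+0.0000+0.1500  ⇒  S_min = 2673/2000 m

S_min = 2673/2000 m = 1.3365 m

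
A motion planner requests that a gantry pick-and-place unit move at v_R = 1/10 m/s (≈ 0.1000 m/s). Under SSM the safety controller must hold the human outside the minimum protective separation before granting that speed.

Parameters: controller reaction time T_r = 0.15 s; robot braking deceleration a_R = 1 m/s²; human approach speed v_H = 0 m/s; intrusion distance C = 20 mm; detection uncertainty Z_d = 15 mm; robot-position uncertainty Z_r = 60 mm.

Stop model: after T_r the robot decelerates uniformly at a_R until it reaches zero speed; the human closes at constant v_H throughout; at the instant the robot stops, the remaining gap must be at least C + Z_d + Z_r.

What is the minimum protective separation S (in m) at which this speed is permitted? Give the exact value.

T_s = v_R/a_R = (1/10)/1 = 0.1000 s
robot in T_r: 0.1000·0.1500 = 0.0150 m
robot covers 0.1000·0.1000 − ½·1.0000·0.1000² = 0.0050 m while stopping
human over T_r+T_s: 0.0000·(0.1500+0.1000) = 0.0000 m
C+Z_d+Z_r = 0.0200+0.0150+0.0600 = 0.0950 m
S_min ≈ 0.0150+0.0050+0.0000+0.0950  ⇒  S_min = 23/200 m

S_min = 23/200 m = 0.1150 m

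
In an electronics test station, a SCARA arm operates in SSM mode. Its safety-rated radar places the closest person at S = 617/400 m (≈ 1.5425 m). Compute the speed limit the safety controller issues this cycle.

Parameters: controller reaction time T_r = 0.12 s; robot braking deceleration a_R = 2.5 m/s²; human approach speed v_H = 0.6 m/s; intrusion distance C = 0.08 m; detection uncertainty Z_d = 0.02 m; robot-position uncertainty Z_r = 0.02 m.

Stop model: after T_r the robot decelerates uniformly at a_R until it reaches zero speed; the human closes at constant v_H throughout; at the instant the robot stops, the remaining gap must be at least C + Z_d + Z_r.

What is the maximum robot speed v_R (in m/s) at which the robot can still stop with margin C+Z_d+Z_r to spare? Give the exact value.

quadratic (1/5)·v² + (9/25)·v + (-2701/2000) = 0
  disc = (9/25)² − 4·(1/5)·(-2701/2000) = 121/100 ; √disc = 11/10
  v_R = (−(9/25) + 11/10) / (2·(1/5)) = 37/20 m/s
check:
stop time T_s = (37/20)/(5/2) = 0.7400 s
robot in T_r: 1.8500·0.1200 = 0.2220 m
robot covers 1.8500·0.7400 − ½·2.5000·0.7400² = 0.6845 m while stopping
human closes 0.6000·0.8600 = 0.5160 m
residual clearance needed = 0.0800+0.0200+0.0200 = 0.1200 m
sum ≈ 0.2220+0.6845+0.5160+0.1200 ≈ 1.5425 m = S ✓

v_R_max = 37/20 m/s = 1.8500 m/s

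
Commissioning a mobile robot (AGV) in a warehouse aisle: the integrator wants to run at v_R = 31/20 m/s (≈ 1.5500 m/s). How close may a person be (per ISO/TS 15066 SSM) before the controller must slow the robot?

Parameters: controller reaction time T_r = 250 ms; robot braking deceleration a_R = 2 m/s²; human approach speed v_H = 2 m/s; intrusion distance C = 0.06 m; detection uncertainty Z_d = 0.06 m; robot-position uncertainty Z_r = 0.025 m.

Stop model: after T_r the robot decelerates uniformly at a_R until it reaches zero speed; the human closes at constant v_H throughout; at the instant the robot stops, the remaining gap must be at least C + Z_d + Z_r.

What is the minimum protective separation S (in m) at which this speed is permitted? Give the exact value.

S_min = 5093/1600 m = 3.1831 m

stop time T_s = (31/20)/2 = 0.7750 s
reaction-phase robot travel = 1.5500·0.2500 = 0.3875 m
braking distance = 1.5500²/(2·2.0000) = 0.6006 m
human closes 2.0000·1.0250 = 2.0500 m
residual clearance needed = 0.0600+0.0600+0.0250 = 0.1450 m
S_min ≈ 0.3875+0.6006+2.0500+0.1450  ⇒  S_min = 5093/1600 m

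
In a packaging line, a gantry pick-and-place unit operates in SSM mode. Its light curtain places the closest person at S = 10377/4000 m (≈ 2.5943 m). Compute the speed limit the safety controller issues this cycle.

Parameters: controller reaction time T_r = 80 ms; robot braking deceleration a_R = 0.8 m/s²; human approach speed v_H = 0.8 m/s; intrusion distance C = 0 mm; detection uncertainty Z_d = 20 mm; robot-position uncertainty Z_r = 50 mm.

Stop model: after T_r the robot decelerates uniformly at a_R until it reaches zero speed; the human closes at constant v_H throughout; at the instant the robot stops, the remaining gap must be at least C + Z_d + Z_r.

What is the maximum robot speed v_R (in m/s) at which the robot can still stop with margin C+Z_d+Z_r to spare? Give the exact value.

at the boundary: (5/8)·v² + (27/25)·v + (-9841/4000) = 0
  disc = (27/25)² − 4·(5/8)·(-9841/4000) = 292681/40000 ; √disc = 541/200
  v_R = (−(27/25) + 541/200) / (2·(5/8)) = 13/10 m/s
check:
stop time T_s = (13/10)/(4/5) = 1.6250 s
robot covers v_R·T_r = 1.3000·0.0800 = 0.1040 m before braking
braking distance = 1.3000²/(2·0.8000) = 1.0562 m
human over T_r+T_s: 0.8000·(0.0800+1.6250) = 1.3640 m
C+Z_d+Z_r = 0.0000+0.0200+0.0500 = 0.0700 m
sum ≈ 0.1040+1.0562+1.3640+0.0700 ≈ 2.5943 m = S ✓

v_R_max = 13/10 m/s = 1.3000 m/s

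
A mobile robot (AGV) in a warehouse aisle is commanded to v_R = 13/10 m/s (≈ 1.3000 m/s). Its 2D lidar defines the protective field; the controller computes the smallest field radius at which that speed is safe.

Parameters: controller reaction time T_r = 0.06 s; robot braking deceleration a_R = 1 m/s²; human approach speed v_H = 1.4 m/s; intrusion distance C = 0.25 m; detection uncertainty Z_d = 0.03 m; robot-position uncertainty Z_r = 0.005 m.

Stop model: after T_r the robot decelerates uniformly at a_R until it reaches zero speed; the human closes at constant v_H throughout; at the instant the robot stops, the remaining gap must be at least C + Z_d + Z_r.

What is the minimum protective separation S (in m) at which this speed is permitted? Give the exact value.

braking lasts T_s = (13/10)/1 = 1.3000 s
reaction-phase robot travel = 1.3000·0.0600 = 0.0780 m
robot under decel: 1.3000²/(2·1.0000) = 0.8450 m
human closes 1.4000·1.3600 = 1.9040 m
C+Z_d+Z_r = 0.2500+0.0300+0.0050 = 0.2850 m
S_min ≈ 0.0780+0.8450+1.9040+0.2850  ⇒  S_min = 389/125 m

S_min = 389/125 m = 3.1120 m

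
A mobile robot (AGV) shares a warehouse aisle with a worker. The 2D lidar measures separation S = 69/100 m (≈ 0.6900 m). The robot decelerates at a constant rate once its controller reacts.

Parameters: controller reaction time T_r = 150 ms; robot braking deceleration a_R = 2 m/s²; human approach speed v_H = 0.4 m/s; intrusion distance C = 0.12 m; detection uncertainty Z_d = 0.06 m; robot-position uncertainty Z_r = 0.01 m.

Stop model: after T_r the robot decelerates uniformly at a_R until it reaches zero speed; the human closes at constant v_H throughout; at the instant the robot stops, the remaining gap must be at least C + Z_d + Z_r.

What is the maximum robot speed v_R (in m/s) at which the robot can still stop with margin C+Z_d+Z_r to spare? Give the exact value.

at the boundary: (1/4)·v² + (7/20)·v + (-11/25) = 0
  disc = (7/20)² − 4·(1/4)·(-11/25) = 9/16 ; √disc = 3/4
  v_R = (−(7/20) + 3/4) / (2·(1/4)) = 4/5 m/s
check:
braking lasts T_s = (4/5)/2 = 0.4000 s
robot covers v_R·T_r = 0.8000·0.1500 = 0.1200 m before braking
robot covers 0.8000·0.4000 − ½·2.0000·0.4000² = 0.1600 m while stopping
human closes 0.4000·0.5500 = 0.2200 m
C+Z_d+Z_r = 0.1200+0.0600+0.0100 = 0.1900 m
sum ≈ 0.1200+0.1600+0.2200+0.1900 ≈ 0.6900 m = S ✓

v_R_max = 4/5 m/s = 0.8000 m/s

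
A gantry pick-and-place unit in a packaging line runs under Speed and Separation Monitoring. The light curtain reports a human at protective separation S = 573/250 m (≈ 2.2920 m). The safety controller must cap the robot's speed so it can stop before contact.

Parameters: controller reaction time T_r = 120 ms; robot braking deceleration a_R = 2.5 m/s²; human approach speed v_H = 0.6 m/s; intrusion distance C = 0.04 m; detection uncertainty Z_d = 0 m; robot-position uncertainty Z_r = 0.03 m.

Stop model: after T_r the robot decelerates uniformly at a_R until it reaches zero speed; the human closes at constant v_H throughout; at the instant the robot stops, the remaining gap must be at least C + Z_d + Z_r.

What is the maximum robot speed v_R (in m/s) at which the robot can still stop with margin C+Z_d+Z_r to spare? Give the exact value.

collect terms ⇒ (1/5)·v_R² + (9/25)·v_R + (-43/20) = 0
  disc = (9/25)² − 4·(1/5)·(-43/20) = 1156/625 ; √disc = 34/25
  v_R = (−(9/25) + 34/25) / (2·(1/5)) = 5/2 m/s
check:
T_s = v_R/a_R = (5/2)/(5/2) = 1.0000 s
robot covers v_R·T_r = 2.5000·0.1200 = 0.3000 m before braking
braking distance = 2.5000²/(2·2.5000) = 1.2500 m
human over T_r+T_s: 0.6000·(0.1200+1.0000) = 0.6720 m
residual clearance needed = 0.0400+0.0000+0.0300 = 0.0700 m
sum ≈ 0.3000+1.2500+0.6720+0.0700 ≈ 2.2920 m = S ✓

v_R_max = 5/2 m/s = 2.5000 m/s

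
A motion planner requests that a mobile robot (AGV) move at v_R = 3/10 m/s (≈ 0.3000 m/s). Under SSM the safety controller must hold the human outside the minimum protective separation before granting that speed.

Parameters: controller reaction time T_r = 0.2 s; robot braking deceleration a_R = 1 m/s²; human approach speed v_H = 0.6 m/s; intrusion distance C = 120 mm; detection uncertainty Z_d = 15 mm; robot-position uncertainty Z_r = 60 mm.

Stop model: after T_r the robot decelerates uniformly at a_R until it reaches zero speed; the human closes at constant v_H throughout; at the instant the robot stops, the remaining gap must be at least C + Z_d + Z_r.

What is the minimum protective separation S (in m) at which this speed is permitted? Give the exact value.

S_min = 3/5 m = 0.6000 m

braking lasts T_s = (3/10)/1 = 0.3000 s
reaction-phase robot travel = 0.3000·0.2000 = 0.0600 m
braking distance = 0.3000²/(2·1.0000) = 0.0450 m
human closes 0.6000·0.5000 = 0.3000 m
residual clearance needed = 0.1200+0.0150+0.0600 = 0.1950 m
S_min ≈ 0.0600+0.0450+0.3000+0.1950  ⇒  S_min = 3/5 m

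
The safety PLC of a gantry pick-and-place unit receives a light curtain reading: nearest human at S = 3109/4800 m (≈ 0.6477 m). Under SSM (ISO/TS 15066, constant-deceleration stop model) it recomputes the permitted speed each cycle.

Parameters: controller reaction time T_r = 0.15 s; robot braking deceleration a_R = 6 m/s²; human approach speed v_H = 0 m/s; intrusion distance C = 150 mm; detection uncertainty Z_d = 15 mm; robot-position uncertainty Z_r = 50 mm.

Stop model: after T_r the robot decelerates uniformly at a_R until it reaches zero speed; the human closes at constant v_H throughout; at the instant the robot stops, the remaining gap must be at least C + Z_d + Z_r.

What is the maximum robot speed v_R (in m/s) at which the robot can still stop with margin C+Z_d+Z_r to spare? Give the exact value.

quadratic (1/12)·v² + (3/20)·v + (-2077/4800) = 0
  disc = (3/20)² − 4·(1/12)·(-2077/4800) = 2401/14400 ; √disc = 49/120
  v_R = (−(3/20) + 49/120) / (2·(1/12)) = 31/20 m/s
check:
stop time T_s = (31/20)/6 = 0.2583 s
robot covers v_R·T_r = 1.5500·0.1500 = 0.2325 m before braking
robot covers 1.5500·0.2583 − ½·6.0000·0.2583² = 0.2002 m while stopping
human over T_r+T_s: 0.0000·(0.1500+0.2583) = 0.0000 m
residual clearance needed = 0.1500+0.0150+0.0500 = 0.2150 m
sum ≈ 0.2325+0.2002+0.0000+0.2150 ≈ 0.6477 m = S ✓

v_R_max = 31/20 m/s = 1.5500 m/s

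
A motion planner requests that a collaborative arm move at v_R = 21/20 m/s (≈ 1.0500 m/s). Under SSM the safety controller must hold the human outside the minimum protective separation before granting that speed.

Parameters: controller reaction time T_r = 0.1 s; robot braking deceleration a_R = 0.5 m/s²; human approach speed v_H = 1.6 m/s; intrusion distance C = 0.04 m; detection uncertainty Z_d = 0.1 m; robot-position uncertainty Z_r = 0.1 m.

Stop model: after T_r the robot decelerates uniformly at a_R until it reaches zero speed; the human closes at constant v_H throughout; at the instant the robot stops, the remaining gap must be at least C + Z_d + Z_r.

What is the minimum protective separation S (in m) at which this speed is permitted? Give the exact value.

S_min = 1987/400 m = 4.9675 m

braking lasts T_s = (21/20)/(1/2) = 2.1000 s
robot covers v_R·T_r = 1.0500·0.1000 = 0.1050 m before braking
robot covers 1.0500·2.1000 − ½·0.5000·2.1000² = 1.1025 m while stopping
human over T_r+T_s: 1.6000·(0.1000+2.1000) = 3.5200 m
C+Z_d+Z_r = 0.0400+0.1000+0.1000 = 0.2400 m
S_min ≈ 0.1050+1.1025+3.5200+0.2400  ⇒  S_min = 1987/400 m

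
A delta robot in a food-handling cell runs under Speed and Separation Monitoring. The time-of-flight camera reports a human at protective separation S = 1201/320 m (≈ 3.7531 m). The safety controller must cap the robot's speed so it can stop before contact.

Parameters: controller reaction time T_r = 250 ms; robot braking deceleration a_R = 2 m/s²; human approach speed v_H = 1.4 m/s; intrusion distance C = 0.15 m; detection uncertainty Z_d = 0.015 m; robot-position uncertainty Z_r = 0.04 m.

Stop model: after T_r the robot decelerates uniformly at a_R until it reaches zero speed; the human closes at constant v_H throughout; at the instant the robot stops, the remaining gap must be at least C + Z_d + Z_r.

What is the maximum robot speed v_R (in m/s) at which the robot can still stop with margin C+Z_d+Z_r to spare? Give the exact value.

collect terms ⇒ (1/4)·v_R² + (19/20)·v_R + (-5117/1600) = 0
  disc = (19/20)² − 4·(1/4)·(-5117/1600) = 6561/1600 ; √disc = 81/40
  v_R = (−(19/20) + 81/40) / (2·(1/4)) = 43/20 m/s
check:
T_s = v_R/a_R = (43/20)/2 = 1.0750 s
robot in T_r: 2.1500·0.2500 = 0.5375 m
robot covers 2.1500·1.0750 − ½·2.0000·1.0750² = 1.1556 m while stopping
human closes 1.4000·1.3250 = 1.8550 m
margins: 0.1500+0.0150+0.0400 = 0.2050 m
sum ≈ 0.5375+1.1556+1.8550+0.2050 ≈ 3.7531 m = S ✓

v_R_max = 43/20 m/s = 2.1500 m/s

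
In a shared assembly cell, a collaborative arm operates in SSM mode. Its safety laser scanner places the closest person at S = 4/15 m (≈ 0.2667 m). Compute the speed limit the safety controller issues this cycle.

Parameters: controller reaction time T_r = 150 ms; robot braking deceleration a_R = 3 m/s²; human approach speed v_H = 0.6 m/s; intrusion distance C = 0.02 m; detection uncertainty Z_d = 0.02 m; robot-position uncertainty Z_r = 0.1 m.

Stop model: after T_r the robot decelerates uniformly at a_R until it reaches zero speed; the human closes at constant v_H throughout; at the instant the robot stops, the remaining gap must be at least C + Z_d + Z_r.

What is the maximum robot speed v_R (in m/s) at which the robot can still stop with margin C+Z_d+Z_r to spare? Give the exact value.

quadratic (1/6)·v² + (7/20)·v + (-11/300) = 0
  disc = (7/20)² − 4·(1/6)·(-11/300) = 529/3600 ; √disc = 23/60
  v_R = (−(7/20) + 23/60) / (2·(1/6)) = 1/10 m/s
check:
braking lasts T_s = (1/10)/3 = 0.0333 s
reaction-phase robot travel = 0.1000·0.1500 = 0.0150 m
robot covers 0.1000·0.0333 − ½·3.0000·0.0333² = 0.0017 m while stopping
human over T_r+T_s: 0.6000·(0.1500+0.0333) = 0.1100 m
margins: 0.0200+0.0200+0.1000 = 0.1400 m
sum ≈ 0.0150+0.0017+0.1100+0.1400 ≈ 0.2667 m = S ✓

v_R_max = 1/10 m/s = 0.1000 m/s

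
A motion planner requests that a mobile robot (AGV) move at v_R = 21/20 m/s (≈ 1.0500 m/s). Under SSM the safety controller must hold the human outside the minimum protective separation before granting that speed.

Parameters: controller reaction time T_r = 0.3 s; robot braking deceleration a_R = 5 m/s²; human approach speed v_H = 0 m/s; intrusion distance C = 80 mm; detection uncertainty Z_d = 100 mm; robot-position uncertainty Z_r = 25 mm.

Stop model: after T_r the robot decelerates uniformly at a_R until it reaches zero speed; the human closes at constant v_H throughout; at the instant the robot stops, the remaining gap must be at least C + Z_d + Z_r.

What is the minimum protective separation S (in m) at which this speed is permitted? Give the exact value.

S_min = 2521/4000 m = 0.6302 m

stop time T_s = (21/20)/5 = 0.2100 s
reaction-phase robot travel = 1.0500·0.3000 = 0.3150 m
robot under decel: 1.0500²/(2·5.0000) = 0.1103 m
person approaches 0.0000·(0.3000+0.2100) = 0.0000 m
margins: 0.0800+0.1000+0.0250 = 0.2050 m
S_min ≈ 0.3150+0.1103+0.0000+0.2050  ⇒  S_min = 2521/4000 m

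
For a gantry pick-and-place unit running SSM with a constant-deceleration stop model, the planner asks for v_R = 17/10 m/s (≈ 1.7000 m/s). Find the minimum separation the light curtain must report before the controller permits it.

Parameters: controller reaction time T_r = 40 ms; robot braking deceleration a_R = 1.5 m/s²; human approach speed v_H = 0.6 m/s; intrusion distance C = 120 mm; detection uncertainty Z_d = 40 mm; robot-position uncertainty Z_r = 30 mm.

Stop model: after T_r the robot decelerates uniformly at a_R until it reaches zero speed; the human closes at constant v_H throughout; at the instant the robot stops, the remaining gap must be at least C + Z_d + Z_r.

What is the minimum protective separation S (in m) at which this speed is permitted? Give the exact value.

stop time T_s = (17/10)/(3/2) = 1.1333 s
reaction-phase robot travel = 1.7000·0.0400 = 0.0680 m
robot under decel: 1.7000²/(2·1.5000) = 0.9633 m
human closes 0.6000·1.1733 = 0.7040 m
residual clearance needed = 0.1200+0.0400+0.0300 = 0.1900 m
S_min ≈ 0.0680+0.9633+0.7040+0.1900  ⇒  S_min = 722/375 m

S_min = 722/375 m = 1.9253 m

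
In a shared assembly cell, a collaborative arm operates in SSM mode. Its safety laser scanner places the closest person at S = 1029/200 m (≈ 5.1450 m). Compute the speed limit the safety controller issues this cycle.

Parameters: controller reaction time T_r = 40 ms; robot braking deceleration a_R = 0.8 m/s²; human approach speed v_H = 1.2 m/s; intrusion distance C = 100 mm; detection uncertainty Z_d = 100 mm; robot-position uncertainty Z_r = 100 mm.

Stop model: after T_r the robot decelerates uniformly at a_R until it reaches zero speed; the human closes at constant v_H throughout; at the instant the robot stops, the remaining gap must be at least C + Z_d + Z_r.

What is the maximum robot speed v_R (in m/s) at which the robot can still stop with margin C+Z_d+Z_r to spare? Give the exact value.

v_R_max = 9/5 m/s = 1.8000 m/s

quadratic (5/8)·v² + (77/50)·v + (-4797/1000) = 0
  disc = (77/50)² − 4·(5/8)·(-4797/1000) = 143641/10000 ; √disc = 379/100
  v_R = (−(77/50) + 379/100) / (2·(5/8)) = 9/5 m/s
check:
braking lasts T_s = (9/5)/(4/5) = 2.2500 s
robot in T_r: 1.8000·0.0400 = 0.0720 m
robot covers 1.8000·2.2500 − ½·0.8000·2.2500² = 2.0250 m while stopping
human over T_r+T_s: 1.2000·(0.0400+2.2500) = 2.7480 m
margins: 0.1000+0.1000+0.1000 = 0.3000 m
sum ≈ 0.0720+2.0250+2.7480+0.3000 ≈ 5.1450 m = S ✓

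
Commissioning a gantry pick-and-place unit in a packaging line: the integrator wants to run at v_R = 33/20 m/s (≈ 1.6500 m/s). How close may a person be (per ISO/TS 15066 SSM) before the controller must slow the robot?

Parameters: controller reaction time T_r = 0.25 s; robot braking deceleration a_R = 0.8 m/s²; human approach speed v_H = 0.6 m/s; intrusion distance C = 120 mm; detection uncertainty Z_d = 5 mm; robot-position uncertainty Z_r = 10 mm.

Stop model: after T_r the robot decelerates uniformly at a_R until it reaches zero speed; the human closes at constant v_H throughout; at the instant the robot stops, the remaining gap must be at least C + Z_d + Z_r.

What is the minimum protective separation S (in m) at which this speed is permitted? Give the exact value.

T_s = v_R/a_R = (33/20)/(4/5) = 2.0625 s
reaction-phase robot travel = 1.6500·0.2500 = 0.4125 m
robot covers 1.6500·2.0625 − ½·0.8000·2.0625² = 1.7016 m while stopping
human over T_r+T_s: 0.6000·(0.2500+2.0625) = 1.3875 m
residual clearance needed = 0.1200+0.0050+0.0100 = 0.1350 m
S_min ≈ 0.4125+1.7016+1.3875+0.1350  ⇒  S_min = 11637/3200 m

S_min = 11637/3200 m = 3.6366 m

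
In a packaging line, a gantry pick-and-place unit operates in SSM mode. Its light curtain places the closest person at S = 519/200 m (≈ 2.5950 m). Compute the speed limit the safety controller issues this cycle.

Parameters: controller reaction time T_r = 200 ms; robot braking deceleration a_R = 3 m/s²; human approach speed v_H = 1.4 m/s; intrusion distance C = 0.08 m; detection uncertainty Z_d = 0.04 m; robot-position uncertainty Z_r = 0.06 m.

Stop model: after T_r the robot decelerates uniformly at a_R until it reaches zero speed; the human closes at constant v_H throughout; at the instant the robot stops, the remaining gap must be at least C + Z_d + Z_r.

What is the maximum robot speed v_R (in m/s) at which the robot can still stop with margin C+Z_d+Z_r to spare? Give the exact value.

v_R_max = 21/10 m/s = 2.1000 m/s

at the boundary: (1/6)·v² + (2/3)·v + (-427/200) = 0
  disc = (2/3)² − 4·(1/6)·(-427/200) = 1681/900 ; √disc = 41/30
  v_R = (−(2/3) + 41/30) / (2·(1/6)) = 21/10 m/s
check:
T_s = v_R/a_R = (21/10)/3 = 0.7000 s
robot in T_r: 2.1000·0.2000 = 0.4200 m
braking distance = 2.1000²/(2·3.0000) = 0.7350 m
person approaches 1.4000·(0.2000+0.7000) = 1.2600 m
margins: 0.0800+0.0400+0.0600 = 0.1800 m
sum ≈ 0.4200+0.7350+1.2600+0.1800 ≈ 2.5950 m = S ✓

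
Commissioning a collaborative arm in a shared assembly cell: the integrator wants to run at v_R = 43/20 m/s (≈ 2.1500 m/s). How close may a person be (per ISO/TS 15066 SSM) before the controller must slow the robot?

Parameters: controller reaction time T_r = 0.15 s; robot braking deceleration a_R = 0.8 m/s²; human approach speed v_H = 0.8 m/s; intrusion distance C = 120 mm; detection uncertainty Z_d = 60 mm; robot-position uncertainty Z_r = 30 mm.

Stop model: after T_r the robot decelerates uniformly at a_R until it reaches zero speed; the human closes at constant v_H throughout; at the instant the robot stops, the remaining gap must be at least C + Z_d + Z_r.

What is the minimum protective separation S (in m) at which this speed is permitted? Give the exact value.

S_min = 18213/3200 m = 5.6916 m

stop time T_s = (43/20)/(4/5) = 2.6875 s
reaction-phase robot travel = 2.1500·0.1500 = 0.3225 m
braking distance = 2.1500²/(2·0.8000) = 2.8891 m
human closes 0.8000·2.8375 = 2.2700 m
residual clearance needed = 0.1200+0.0600+0.0300 = 0.2100 m
S_min ≈ 0.3225+2.8891+2.2700+0.2100  ⇒  S_min = 18213/3200 m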